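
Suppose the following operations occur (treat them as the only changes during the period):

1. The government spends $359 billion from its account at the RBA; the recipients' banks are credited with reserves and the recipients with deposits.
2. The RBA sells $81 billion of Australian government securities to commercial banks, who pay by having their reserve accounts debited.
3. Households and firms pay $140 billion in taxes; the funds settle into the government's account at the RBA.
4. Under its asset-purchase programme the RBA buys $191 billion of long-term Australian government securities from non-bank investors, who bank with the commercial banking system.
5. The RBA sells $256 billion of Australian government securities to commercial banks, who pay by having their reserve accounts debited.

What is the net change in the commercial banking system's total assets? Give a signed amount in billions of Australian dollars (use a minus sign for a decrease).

Government spending $359 billion: bank balance sheets expand → +$359B.
OMO sale (to banks) $81 billion: just an asset swap on bank balance sheets → 0.
Government account inflow $140 billion: bank balance sheets shrink → −$140B.
Asset purchase (from non-banks) $191 billion: bank balance sheets expand → +$191B.
OMO sale (to banks) $256 billion: just an asset swap on bank balance sheets → 0.
Net: 359 + 0 − 140 + 191 + 0 = +$410 billion.

+$410 billion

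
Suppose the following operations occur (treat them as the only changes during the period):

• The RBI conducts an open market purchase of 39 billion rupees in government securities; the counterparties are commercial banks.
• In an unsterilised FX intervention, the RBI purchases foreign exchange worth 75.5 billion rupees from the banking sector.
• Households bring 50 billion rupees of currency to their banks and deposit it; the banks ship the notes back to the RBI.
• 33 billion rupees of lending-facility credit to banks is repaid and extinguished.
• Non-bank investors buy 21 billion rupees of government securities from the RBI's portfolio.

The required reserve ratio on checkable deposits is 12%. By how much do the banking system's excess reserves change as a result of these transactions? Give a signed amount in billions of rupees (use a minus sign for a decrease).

OMO purchase (from banks) 39 billion rupees: reserves +39B, deposits 0.
FX purchase 75.5 billion rupees: reserves +75.5B, deposits 0.
Currency deposit 50 billion rupees: reserves +50B, deposits +50B.
Discount-window repayment 33 billion rupees: reserves −33B, deposits 0.
Asset sale (to non-banks) 21 billion rupees: reserves −21B, deposits −21B.
Totals: Δreserves = +110.5B, Δdeposits = +29B.
Δrequired reserves = 12% × +29B = +3.48B.
Δexcess reserves = Δreserves − Δrequired = +110.5B − (+3.48B) = +107.02 billion.

+107.02 billion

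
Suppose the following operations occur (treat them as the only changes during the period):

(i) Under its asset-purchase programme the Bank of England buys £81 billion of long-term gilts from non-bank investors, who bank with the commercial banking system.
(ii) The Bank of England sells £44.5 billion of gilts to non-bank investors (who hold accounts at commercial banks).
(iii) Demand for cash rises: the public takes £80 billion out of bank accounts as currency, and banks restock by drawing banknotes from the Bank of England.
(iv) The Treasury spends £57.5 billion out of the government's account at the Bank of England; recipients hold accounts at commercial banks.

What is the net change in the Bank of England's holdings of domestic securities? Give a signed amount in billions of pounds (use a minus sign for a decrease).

+£36.5 billion

Asset purchase (from non-banks) £81 billion: securities added to the Bank of England's portfolio → +£81B.
Asset sale (to non-banks) £44.5 billion: securities removed from the Bank of England's portfolio → −£44.5B.
Currency withdrawal £80 billion: the Bank of England's securities portfolio is untouched → 0.
Government spending £57.5 billion: the Bank of England's securities portfolio is untouched → 0.
Net: 81 − 44.5 + 0 + 0 = +£36.5 billion.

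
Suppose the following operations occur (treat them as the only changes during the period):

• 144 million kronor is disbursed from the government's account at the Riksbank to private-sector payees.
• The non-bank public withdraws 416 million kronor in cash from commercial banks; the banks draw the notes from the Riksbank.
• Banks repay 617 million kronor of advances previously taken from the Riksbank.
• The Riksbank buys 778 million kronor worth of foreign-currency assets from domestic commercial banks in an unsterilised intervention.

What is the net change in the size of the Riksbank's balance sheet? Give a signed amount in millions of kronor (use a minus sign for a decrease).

Government spending 144 million kronor: only the composition of liabilities changes → 0.
Currency withdrawal 416 million kronor: only the composition of liabilities changes → 0.
Discount-window repayment 617 million kronor: a Riksbank asset is shed → −617M.
FX purchase 778 million kronor: a Riksbank asset is acquired → +778M.
Net: 0 + 0 − 617 + 778 = +161 million.

+161 million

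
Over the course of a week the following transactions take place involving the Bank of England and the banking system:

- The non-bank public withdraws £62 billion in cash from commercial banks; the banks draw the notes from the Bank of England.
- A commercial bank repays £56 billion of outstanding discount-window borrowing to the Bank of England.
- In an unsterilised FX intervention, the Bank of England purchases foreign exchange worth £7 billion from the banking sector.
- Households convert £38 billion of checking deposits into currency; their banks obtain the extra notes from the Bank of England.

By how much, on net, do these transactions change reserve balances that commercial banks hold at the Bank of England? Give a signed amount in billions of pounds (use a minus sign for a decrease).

-£149 billion

Currency withdrawal £62 billion: banks swap reserves for currency → −£62B.
Discount-window repayment £56 billion: repayment is debited from reserves → −£56B.
FX purchase £7 billion: the Bank of England pays by crediting reserve accounts → +£7B.
Currency withdrawal £38 billion: banks swap reserves for currency → −£38B.
Net: −62 − 56 + 7 − 38 = -£149 billion.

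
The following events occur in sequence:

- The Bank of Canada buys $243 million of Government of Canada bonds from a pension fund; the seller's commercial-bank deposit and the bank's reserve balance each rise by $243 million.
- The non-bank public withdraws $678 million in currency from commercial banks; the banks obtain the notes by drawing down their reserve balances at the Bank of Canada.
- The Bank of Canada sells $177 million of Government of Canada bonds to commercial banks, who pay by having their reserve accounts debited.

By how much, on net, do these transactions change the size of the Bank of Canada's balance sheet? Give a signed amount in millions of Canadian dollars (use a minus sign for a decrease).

+$66 million

Asset purchase (from non-banks) $243 million: a Bank of Canada asset is acquired → +$243M.
Currency withdrawal $678 million: only the composition of liabilities changes → 0.
OMO sale (to banks) $177 million: a Bank of Canada asset is shed → −$177M.
Net: 243 + 0 − 177 = +$66 million.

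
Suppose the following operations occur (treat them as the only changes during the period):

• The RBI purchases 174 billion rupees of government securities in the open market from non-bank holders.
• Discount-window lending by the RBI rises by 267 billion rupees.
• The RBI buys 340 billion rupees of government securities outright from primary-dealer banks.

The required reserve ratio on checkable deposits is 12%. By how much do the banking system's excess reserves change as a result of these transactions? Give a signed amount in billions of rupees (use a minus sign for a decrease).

Asset purchase (from non-banks) 174 billion rupees: reserves +174B, deposits +174B.
Discount-window loan 267 billion rupees: reserves +267B, deposits 0.
OMO purchase (from banks) 340 billion rupees: reserves +340B, deposits 0.
Totals: Δreserves = +781B, Δdeposits = +174B.
Δrequired reserves = 12% × +174B = +20.88B.
Δexcess reserves = Δreserves − Δrequired = +781B − (+20.88B) = +760.12 billion.

+760.12 billion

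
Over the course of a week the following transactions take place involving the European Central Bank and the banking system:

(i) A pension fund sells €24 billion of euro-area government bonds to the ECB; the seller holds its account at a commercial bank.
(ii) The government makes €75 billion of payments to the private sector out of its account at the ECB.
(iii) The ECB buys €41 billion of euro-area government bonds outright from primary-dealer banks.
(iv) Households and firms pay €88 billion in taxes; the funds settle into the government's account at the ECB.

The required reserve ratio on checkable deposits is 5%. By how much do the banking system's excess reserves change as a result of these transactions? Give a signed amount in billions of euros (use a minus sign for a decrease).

Asset purchase (from non-banks) €24 billion: reserves +€24B, deposits +€24B.
Government spending €75 billion: reserves +€75B, deposits +€75B.
OMO purchase (from banks) €41 billion: reserves +€41B, deposits 0.
Government account inflow €88 billion: reserves −€88B, deposits −€88B.
Totals: Δreserves = +€52B, Δdeposits = +€11B.
Δrequired reserves = 5% × +€11B = +€0.55B.
Δexcess reserves = Δreserves − Δrequired = +€52B − (+€0.55B) = +€51.45 billion.

+€51.45 billion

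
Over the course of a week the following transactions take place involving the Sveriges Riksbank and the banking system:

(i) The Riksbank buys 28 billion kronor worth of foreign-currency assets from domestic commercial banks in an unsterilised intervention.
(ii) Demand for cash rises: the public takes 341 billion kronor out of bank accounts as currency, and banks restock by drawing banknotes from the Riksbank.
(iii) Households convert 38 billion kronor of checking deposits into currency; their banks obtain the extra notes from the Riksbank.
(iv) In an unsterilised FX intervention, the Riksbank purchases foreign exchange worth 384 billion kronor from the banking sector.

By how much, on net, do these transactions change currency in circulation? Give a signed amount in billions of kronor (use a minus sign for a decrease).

+379 billion

Riksbank balance sheet:
  Assets:      Foreign assets +412B
  Liabilities: Bank reserves +33B, Currency in circulation +379B
So the change in currency in circulation is +379 billion.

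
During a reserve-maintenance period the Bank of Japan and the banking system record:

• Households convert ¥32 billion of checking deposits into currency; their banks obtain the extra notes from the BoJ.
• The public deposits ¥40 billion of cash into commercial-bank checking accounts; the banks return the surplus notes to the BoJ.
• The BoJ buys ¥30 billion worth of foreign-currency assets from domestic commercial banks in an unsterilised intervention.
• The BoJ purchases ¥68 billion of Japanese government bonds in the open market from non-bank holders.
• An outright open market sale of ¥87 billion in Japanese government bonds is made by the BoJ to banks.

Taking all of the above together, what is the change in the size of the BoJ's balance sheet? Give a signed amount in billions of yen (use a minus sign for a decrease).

+¥11 billion

BoJ balance sheet:
  Assets:      Securities −¥19B, Foreign assets +¥30B
  Liabilities: Bank reserves +¥19B, Currency in circulation −¥8B
Commercial banking system:
  Assets:      Reserves at CB +¥19B, Securities +¥87B, Foreign assets −¥30B
  Liabilities: Checkable deposits +¥76B
Change in total BoJ assets = +¥11 billion.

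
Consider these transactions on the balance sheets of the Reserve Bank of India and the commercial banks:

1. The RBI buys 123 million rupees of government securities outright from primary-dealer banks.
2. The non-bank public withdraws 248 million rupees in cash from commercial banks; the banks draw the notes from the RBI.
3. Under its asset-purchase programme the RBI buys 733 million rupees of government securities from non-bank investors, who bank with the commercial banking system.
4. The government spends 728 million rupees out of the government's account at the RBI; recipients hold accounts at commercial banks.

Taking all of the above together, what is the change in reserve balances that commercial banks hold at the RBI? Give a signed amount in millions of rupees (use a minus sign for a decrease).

+1336 million

RBI balance sheet:
  Assets:      Securities +856M
  Liabilities: Bank reserves +1336M, Currency in circulation +248M, Government deposits −728M
So the change in reserve balances that commercial banks hold at the RBI is +1336 million.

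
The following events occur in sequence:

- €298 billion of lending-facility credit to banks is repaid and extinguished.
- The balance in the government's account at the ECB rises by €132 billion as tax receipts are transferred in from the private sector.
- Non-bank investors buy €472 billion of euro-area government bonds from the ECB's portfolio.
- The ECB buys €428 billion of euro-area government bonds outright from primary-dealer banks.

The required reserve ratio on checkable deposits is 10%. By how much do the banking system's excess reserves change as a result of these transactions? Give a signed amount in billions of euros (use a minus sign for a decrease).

Discount-window repayment €298 billion: reserves −€298B, deposits 0.
Government account inflow €132 billion: reserves −€132B, deposits −€132B.
Asset sale (to non-banks) €472 billion: reserves −€472B, deposits −€472B.
OMO purchase (from banks) €428 billion: reserves +€428B, deposits 0.
Totals: Δreserves = −€474B, Δdeposits = −€604B.
Δrequired reserves = 10% × −€604B = −€60.4B.
Δexcess reserves = Δreserves − Δrequired = −€474B − (−€60.4B) = -€413.6 billion.

-€413.6 billion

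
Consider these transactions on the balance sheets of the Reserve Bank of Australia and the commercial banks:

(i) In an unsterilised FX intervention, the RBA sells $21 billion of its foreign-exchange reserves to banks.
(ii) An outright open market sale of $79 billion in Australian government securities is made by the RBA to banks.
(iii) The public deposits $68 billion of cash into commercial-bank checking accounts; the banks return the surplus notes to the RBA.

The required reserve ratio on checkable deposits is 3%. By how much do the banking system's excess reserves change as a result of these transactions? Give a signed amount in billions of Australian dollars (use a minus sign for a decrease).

-$34.04 billion

FX sale $21 billion: reserves −$21B, deposits 0.
OMO sale (to banks) $79 billion: reserves −$79B, deposits 0.
Currency deposit $68 billion: reserves +$68B, deposits +$68B.
Totals: Δreserves = −$32B, Δdeposits = +$68B.
Δrequired reserves = 3% × +$68B = +$2.04B.
Δexcess reserves = Δreserves − Δrequired = −$32B − (+$2.04B) = -$34.04 billion.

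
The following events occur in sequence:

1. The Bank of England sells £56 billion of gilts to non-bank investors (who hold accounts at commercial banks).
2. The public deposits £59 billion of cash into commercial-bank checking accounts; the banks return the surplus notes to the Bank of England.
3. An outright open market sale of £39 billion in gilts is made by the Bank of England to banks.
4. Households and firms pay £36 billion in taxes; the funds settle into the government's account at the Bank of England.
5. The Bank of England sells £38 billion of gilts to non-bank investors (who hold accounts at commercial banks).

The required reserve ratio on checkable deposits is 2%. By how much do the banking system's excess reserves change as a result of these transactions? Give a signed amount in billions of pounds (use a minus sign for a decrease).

-£108.58 billion

Asset sale (to non-banks) £56 billion: reserves −£56B, deposits −£56B.
Currency deposit £59 billion: reserves +£59B, deposits +£59B.
OMO sale (to banks) £39 billion: reserves −£39B, deposits 0.
Government account inflow £36 billion: reserves −£36B, deposits −£36B.
Asset sale (to non-banks) £38 billion: reserves −£38B, deposits −£38B.
Totals: Δreserves = −£110B, Δdeposits = −£71B.
Δrequired reserves = 2% × −£71B = −£1.42B.
Δexcess reserves = Δreserves − Δrequired = −£110B − (−£1.42B) = -£108.58 billion.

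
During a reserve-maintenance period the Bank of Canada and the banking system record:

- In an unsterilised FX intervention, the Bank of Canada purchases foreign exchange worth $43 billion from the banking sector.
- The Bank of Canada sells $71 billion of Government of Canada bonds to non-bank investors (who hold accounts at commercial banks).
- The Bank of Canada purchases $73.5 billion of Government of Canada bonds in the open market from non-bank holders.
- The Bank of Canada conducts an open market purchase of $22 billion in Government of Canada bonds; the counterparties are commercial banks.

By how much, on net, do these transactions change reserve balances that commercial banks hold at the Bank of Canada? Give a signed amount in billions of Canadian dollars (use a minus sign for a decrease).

Bank of Canada balance sheet:
  Assets:      Securities +$24.5B, Foreign assets +$43B
  Liabilities: Bank reserves +$67.5B
So the change in reserve balances that commercial banks hold at the Bank of Canada is +$67.5 billion.

+$67.5 billion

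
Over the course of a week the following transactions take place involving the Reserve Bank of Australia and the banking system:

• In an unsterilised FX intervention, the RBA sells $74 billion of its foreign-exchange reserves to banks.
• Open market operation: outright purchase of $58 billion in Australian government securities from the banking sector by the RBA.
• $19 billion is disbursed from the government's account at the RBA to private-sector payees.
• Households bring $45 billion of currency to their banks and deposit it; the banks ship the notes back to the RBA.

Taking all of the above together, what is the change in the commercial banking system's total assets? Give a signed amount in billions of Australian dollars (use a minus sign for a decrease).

+$64 billion

RBA balance sheet:
  Assets:      Securities +$58B, Foreign assets −$74B
  Liabilities: Bank reserves +$48B, Currency in circulation −$45B, Government deposits −$19B
Commercial banking system:
  Assets:      Reserves at CB +$48B, Securities −$58B, Foreign assets +$74B
  Liabilities: Checkable deposits +$64B
Change in total bank assets = +$64 billion.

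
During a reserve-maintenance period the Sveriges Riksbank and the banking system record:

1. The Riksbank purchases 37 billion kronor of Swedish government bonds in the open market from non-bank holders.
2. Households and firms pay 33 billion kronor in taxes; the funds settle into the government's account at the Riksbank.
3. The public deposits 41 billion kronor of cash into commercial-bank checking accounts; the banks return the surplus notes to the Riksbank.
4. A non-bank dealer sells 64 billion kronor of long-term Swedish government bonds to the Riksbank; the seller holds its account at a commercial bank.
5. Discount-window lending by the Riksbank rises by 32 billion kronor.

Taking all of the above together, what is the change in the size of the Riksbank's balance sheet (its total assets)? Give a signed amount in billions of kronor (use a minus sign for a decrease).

+133 billion

Asset purchase (from non-banks) 37 billion kronor: a Riksbank asset is acquired → +37B.
Government account inflow 33 billion kronor: only the composition of liabilities changes → 0.
Currency deposit 41 billion kronor: only the composition of liabilities changes → 0.
Asset purchase (from non-banks) 64 billion kronor: a Riksbank asset is acquired → +64B.
Discount-window loan 32 billion kronor: a Riksbank asset is acquired → +32B.
Net: 37 + 0 + 0 + 64 + 32 = +133 billion.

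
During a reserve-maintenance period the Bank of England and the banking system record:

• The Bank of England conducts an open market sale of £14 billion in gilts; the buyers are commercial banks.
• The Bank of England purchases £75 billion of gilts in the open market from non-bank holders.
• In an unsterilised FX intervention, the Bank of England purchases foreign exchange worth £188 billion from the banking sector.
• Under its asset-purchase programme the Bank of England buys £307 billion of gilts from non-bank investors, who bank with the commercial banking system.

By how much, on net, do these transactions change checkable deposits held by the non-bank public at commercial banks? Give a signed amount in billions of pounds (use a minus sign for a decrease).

OMO sale (to banks) £14 billion: the counterparty is a bank, so public deposits are unchanged → 0.
Asset purchase (from non-banks) £75 billion: non-bank counterparties' bank balances rise → +£75B.
FX purchase £188 billion: the counterparty is a bank, so public deposits are unchanged → 0.
Asset purchase (from non-banks) £307 billion: non-bank counterparties' bank balances rise → +£307B.
Net: 0 + 75 + 0 + 307 = +£382 billion.

+£382 billion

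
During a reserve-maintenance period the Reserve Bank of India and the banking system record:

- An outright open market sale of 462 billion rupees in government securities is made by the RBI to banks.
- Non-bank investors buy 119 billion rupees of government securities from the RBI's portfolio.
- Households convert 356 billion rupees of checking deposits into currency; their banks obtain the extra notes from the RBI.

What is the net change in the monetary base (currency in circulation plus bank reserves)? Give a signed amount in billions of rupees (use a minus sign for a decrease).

OMO sale (to banks) 462 billion rupees: RBI balance sheet contracts → −462B.
Asset sale (to non-banks) 119 billion rupees: RBI balance sheet contracts → −119B.
Currency withdrawal 356 billion rupees: just a shift between currency and reserves — both are base money → 0.
Net: −462 − 119 + 0 = -581 billion.

-581 billion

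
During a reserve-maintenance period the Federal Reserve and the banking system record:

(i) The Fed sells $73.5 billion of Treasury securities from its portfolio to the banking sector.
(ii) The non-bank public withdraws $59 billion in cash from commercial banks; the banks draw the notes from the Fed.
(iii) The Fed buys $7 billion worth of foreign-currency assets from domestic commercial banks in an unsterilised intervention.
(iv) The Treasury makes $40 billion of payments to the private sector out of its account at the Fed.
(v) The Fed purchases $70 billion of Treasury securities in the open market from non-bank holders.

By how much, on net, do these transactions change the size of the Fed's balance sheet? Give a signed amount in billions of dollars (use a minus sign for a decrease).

OMO sale (to banks) $73.5 billion: a Fed asset is shed → −$73.5B.
Currency withdrawal $59 billion: only the composition of liabilities changes → 0.
FX purchase $7 billion: a Fed asset is acquired → +$7B.
Government spending $40 billion: only the composition of liabilities changes → 0.
Asset purchase (from non-banks) $70 billion: a Fed asset is acquired → +$70B.
Net: −73.5 + 0 + 7 + 0 + 70 = +$3.5 billion.

+$3.5 billion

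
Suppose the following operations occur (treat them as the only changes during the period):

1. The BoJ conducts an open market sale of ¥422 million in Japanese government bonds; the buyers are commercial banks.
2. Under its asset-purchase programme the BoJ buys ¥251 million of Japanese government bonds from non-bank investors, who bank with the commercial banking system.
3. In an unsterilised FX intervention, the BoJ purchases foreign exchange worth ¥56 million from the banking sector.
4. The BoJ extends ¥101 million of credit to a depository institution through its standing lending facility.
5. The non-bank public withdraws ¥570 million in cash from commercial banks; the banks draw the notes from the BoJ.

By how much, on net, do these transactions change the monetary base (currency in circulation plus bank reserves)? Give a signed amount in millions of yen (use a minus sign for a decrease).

-¥14 million

BoJ balance sheet:
  Assets:      Securities −¥171M, Loans to banks +¥101M, Foreign assets +¥56M
  Liabilities: Bank reserves −¥584M, Currency in circulation +¥570M
Commercial banking system:
  Assets:      Reserves at CB −¥584M, Securities +¥422M, Foreign assets −¥56M
  Liabilities: Checkable deposits −¥319M, Borrowings from CB +¥101M
Monetary base = currency + reserves: +¥570M + (−¥584M) = -¥14 million.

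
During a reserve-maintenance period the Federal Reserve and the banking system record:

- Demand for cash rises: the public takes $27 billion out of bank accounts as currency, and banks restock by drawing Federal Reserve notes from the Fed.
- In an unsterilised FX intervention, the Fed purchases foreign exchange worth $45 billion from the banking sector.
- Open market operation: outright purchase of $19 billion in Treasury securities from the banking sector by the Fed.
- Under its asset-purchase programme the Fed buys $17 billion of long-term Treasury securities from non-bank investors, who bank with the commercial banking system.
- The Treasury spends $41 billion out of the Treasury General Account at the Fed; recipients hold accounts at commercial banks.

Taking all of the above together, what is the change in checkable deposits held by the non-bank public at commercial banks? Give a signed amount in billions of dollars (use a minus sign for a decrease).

Currency withdrawal $27 billion: non-bank counterparties' bank balances fall → −$27B.
FX purchase $45 billion: the counterparty is a bank, so public deposits are unchanged → 0.
OMO purchase (from banks) $19 billion: the counterparty is a bank, so public deposits are unchanged → 0.
Asset purchase (from non-banks) $17 billion: non-bank counterparties' bank balances rise → +$17B.
Government spending $41 billion: non-bank counterparties' bank balances rise → +$41B.
Net: −27 + 0 + 0 + 17 + 41 = +$31 billion.

+$31 billion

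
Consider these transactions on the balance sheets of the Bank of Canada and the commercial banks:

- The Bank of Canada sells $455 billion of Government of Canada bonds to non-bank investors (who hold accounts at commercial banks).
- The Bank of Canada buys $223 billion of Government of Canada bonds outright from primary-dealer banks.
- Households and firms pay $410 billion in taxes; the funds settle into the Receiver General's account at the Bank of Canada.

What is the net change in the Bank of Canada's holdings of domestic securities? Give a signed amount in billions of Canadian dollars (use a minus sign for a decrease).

-$232 billion

Bank of Canada balance sheet:
  Assets:      Securities −$232B
  Liabilities: Bank reserves −$642B, Government deposits +$410B
Commercial banking system:
  Assets:      Reserves at CB −$642B, Securities −$223B
  Liabilities: Checkable deposits −$865B
So the change in the Bank of Canada's holdings of domestic securities is -$232 billion.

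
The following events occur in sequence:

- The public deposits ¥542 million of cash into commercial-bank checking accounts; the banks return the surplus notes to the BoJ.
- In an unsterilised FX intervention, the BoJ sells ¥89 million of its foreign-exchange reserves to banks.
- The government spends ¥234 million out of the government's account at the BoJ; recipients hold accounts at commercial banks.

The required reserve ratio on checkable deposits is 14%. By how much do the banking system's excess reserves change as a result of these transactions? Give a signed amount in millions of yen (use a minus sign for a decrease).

+¥578.36 million

Currency deposit ¥542 million: reserves +¥542M, deposits +¥542M.
FX sale ¥89 million: reserves −¥89M, deposits 0.
Government spending ¥234 million: reserves +¥234M, deposits +¥234M.
Totals: Δreserves = +¥687M, Δdeposits = +¥776M.
Δrequired reserves = 14% × +¥776M = +¥108.64M.
Δexcess reserves = Δreserves − Δrequired = +¥687M − (+¥108.64M) = +¥578.36 million.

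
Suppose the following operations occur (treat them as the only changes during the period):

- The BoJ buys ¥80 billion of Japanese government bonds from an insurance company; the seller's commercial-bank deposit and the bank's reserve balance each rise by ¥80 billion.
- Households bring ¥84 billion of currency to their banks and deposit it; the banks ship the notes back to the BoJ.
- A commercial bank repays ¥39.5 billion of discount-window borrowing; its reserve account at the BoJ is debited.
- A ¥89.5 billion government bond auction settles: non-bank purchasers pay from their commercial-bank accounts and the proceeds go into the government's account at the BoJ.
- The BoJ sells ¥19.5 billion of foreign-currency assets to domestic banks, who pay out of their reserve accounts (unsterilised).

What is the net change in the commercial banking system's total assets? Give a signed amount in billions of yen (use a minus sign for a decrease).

+¥35 billion

BoJ balance sheet:
  Assets:      Securities +¥80B, Loans to banks −¥39.5B, Foreign assets −¥19.5B
  Liabilities: Bank reserves +¥15.5B, Currency in circulation −¥84B, Government deposits +¥89.5B
Commercial banking system:
  Assets:      Reserves at CB +¥15.5B, Foreign assets +¥19.5B
  Liabilities: Checkable deposits +¥74.5B, Borrowings from CB −¥39.5B
Change in total bank assets = +¥35 billion.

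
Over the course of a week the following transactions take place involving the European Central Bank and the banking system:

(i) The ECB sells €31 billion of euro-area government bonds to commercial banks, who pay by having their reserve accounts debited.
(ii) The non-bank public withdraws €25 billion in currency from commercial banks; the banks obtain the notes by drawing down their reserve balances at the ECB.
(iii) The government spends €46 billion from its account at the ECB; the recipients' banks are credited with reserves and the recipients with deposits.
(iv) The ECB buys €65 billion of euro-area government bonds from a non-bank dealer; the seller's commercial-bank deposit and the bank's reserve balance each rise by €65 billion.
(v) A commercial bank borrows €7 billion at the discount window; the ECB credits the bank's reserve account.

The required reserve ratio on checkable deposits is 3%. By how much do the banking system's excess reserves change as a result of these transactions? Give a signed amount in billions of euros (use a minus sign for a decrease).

+€59.42 billion

OMO sale (to banks) €31 billion: reserves −€31B, deposits 0.
Currency withdrawal €25 billion: reserves −€25B, deposits −€25B.
Government spending €46 billion: reserves +€46B, deposits +€46B.
Asset purchase (from non-banks) €65 billion: reserves +€65B, deposits +€65B.
Discount-window loan €7 billion: reserves +€7B, deposits 0.
Totals: Δreserves = +€62B, Δdeposits = +€86B.
Δrequired reserves = 3% × +€86B = +€2.58B.
Δexcess reserves = Δreserves − Δrequired = +€62B − (+€2.58B) = +€59.42 billion.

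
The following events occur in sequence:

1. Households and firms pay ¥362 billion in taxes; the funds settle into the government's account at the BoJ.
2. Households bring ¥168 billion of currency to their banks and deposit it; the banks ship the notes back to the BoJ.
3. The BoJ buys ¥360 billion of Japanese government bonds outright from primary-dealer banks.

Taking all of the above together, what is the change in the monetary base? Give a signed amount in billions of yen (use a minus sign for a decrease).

Government account inflow ¥362 billion: reserves shift to a non-base liability → −¥362B.
Currency deposit ¥168 billion: just a shift between currency and reserves — both are base money → 0.
OMO purchase (from banks) ¥360 billion: BoJ balance sheet expands → +¥360B.
Net: −362 + 0 + 360 = -¥2 billion.

-¥2 billion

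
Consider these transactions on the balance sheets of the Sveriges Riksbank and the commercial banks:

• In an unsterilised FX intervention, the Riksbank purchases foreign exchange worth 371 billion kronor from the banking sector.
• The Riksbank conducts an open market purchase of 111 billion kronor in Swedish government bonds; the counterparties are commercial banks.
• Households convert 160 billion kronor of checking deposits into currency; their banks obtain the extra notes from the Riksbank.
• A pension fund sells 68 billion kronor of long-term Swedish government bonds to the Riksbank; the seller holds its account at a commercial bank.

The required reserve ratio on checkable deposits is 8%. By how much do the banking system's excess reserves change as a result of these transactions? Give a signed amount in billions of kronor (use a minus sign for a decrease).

+397.36 billion

FX purchase 371 billion kronor: reserves +371B, deposits 0.
OMO purchase (from banks) 111 billion kronor: reserves +111B, deposits 0.
Currency withdrawal 160 billion kronor: reserves −160B, deposits −160B.
Asset purchase (from non-banks) 68 billion kronor: reserves +68B, deposits +68B.
Totals: Δreserves = +390B, Δdeposits = −92B.
Δrequired reserves = 8% × −92B = −7.36B.
Δexcess reserves = Δreserves − Δrequired = +390B − (−7.36B) = +397.36 billion.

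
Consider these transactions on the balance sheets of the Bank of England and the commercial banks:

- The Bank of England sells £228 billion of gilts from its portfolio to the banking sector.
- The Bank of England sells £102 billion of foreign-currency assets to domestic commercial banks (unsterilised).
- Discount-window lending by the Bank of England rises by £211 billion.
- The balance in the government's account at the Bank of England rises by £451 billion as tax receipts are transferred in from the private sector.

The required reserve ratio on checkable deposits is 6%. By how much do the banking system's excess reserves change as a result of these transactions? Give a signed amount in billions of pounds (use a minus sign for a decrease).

-£542.94 billion

OMO sale (to banks) £228 billion: reserves −£228B, deposits 0.
FX sale £102 billion: reserves −£102B, deposits 0.
Discount-window loan £211 billion: reserves +£211B, deposits 0.
Government account inflow £451 billion: reserves −£451B, deposits −£451B.
Totals: Δreserves = −£570B, Δdeposits = −£451B.
Δrequired reserves = 6% × −£451B = −£27.06B.
Δexcess reserves = Δreserves − Δrequired = −£570B − (−£27.06B) = -£542.94 billion.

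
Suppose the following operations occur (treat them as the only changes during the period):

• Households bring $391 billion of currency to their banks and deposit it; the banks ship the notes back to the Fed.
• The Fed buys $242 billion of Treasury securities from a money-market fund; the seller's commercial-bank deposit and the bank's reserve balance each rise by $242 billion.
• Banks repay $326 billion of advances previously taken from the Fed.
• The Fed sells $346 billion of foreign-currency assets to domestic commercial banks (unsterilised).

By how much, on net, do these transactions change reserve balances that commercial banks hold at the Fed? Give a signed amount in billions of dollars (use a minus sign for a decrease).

-$39 billion

Fed balance sheet:
  Assets:      Securities +$242B, Loans to banks −$326B, Foreign assets −$346B
  Liabilities: Bank reserves −$39B, Currency in circulation −$391B
So the change in reserve balances that commercial banks hold at the Fed is -$39 billion.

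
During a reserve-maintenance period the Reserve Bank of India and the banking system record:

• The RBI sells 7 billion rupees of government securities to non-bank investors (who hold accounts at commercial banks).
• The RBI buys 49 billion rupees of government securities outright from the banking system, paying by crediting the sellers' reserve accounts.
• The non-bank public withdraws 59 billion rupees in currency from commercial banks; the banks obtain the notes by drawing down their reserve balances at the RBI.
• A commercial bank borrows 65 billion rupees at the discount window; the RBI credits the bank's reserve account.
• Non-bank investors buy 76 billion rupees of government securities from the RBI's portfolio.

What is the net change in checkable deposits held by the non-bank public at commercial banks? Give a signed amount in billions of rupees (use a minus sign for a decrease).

-142 billion

Asset sale (to non-banks) 7 billion rupees: non-bank counterparties' bank balances fall → −7B.
OMO purchase (from banks) 49 billion rupees: the counterparty is a bank, so public deposits are unchanged → 0.
Currency withdrawal 59 billion rupees: non-bank counterparties' bank balances fall → −59B.
Discount-window loan 65 billion rupees: the counterparty is a bank, so public deposits are unchanged → 0.
Asset sale (to non-banks) 76 billion rupees: non-bank counterparties' bank balances fall → −76B.
Net: −7 + 0 − 59 + 0 − 76 = -142 billion.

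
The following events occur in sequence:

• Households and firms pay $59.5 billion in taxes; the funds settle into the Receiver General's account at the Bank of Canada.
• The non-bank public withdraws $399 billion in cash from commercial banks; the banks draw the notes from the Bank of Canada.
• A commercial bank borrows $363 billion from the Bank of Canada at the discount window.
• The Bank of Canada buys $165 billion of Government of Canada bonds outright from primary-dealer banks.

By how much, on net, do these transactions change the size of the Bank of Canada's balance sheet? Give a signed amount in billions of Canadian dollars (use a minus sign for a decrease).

Government account inflow $59.5 billion: only the composition of liabilities changes → 0.
Currency withdrawal $399 billion: only the composition of liabilities changes → 0.
Discount-window loan $363 billion: a Bank of Canada asset is acquired → +$363B.
OMO purchase (from banks) $165 billion: a Bank of Canada asset is acquired → +$165B.
Net: 0 + 0 + 363 + 165 = +$528 billion.

+$528 billion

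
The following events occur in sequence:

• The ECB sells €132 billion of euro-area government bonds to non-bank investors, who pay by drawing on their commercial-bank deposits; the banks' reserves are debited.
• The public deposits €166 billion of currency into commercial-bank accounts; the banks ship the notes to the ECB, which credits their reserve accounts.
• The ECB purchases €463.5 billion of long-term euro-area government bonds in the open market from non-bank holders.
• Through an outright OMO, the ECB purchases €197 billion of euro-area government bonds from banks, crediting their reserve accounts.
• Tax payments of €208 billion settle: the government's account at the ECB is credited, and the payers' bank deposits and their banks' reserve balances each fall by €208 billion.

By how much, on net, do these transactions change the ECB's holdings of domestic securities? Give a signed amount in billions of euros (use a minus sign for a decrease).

+€528.5 billion

Asset sale (to non-banks) €132 billion: securities removed from the ECB's portfolio → −€132B.
Currency deposit €166 billion: the ECB's securities portfolio is untouched → 0.
Asset purchase (from non-banks) €463.5 billion: securities added to the ECB's portfolio → +€463.5B.
OMO purchase (from banks) €197 billion: securities added to the ECB's portfolio → +€197B.
Government account inflow €208 billion: the ECB's securities portfolio is untouched → 0.
Net: −132 + 0 + 463.5 + 197 + 0 = +€528.5 billion.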